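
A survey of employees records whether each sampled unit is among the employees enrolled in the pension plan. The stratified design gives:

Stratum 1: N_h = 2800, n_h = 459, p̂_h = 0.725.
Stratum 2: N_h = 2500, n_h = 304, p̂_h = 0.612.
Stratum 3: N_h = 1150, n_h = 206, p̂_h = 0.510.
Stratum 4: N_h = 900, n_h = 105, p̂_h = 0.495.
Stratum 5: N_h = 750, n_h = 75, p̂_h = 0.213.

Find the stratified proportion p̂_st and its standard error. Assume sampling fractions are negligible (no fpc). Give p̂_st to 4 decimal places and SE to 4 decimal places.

p̂_st ≈ 0.5866, SE ≈ 0.0142

N = 8100; stratum weights W_h = N_h/N.
p̂_st = Σ W_h p̂_h = (2800·0.725 + 2500·0.612 + 1150·0.510 + 900·0.495 + 750·0.213)/8100 = 0.58664
V̂(p̂_st) = Σ W_h² p̂_h(1−p̂_h)/(n_h−1):
  stratum 1: (2800/8100)²·0.725·0.275/458 = 5.20177e-05
  stratum 2: (2500/8100)²·0.612·0.388/303 = 7.46536e-05
  stratum 3: (1150/8100)²·0.510·0.490/205 = 2.45719e-05
  stratum 4: (900/8100)²·0.495·0.505/104 = 2.96741e-05
  stratum 5: (750/8100)²·0.213·0.787/74 = 1.94212e-05
V̂(p̂_st) = 0.000200338; SE = √V̂ = 0.0141541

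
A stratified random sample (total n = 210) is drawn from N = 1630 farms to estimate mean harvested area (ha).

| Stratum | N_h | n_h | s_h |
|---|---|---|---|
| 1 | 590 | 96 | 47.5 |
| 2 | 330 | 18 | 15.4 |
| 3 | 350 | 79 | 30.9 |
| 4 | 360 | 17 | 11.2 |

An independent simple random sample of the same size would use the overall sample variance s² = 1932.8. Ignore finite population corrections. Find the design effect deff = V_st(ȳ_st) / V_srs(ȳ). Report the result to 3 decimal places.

deff ≈ 0.493

V̂(ȳ_st) = Σ W_h² s_h²/n_h, with W_h = N_h/N and N = 1630:
  stratum 1: (590/1630)²·47.5²/96 = 3.07925
  stratum 2: (330/1630)²·15.4²/18 = 0.540035
  stratum 3: (350/1630)²·30.9²/79 = 0.557251
  stratum 4: (360/1630)²·11.2²/17 = 0.359929
V_st = 4.53646
V_srs = s²/n = 1932.8/210 = 9.20381
deff = V_st / V_srs = 4.53646/9.20381 = 0.4929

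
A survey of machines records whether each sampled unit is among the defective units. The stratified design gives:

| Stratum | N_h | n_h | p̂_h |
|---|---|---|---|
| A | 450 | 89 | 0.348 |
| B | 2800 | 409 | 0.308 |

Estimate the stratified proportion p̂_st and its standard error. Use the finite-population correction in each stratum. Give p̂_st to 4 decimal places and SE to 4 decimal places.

p̂_st ≈ 0.3135, SE ≈ 0.0193

N = 3250; stratum weights W_h = N_h/N.
p̂_st = Σ W_h p̂_h = (450·0.348 + 2800·0.308)/3250 = 0.31354
V̂(p̂_st) = Σ W_h² (1 − n_h/N_h) p̂_h(1−p̂_h)/(n_h−1):
  stratum A: (450/3250)²·(1 − 89/450)·0.348·0.652/88 = 3.96549e-05
  stratum B: (2800/3250)²·(1 − 409/2800)·0.308·0.692/408 = 0.000331106
V̂(p̂_st) = 0.000370761; SE = √V̂ = 0.0192552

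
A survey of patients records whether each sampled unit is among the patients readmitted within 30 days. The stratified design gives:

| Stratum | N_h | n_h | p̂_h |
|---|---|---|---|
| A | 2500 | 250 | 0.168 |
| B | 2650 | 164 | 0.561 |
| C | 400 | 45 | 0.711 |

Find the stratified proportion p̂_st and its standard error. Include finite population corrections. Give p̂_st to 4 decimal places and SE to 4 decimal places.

p̂_st ≈ 0.3948, SE ≈ 0.0211

N = 5550; stratum weights W_h = N_h/N.
p̂_st = Σ W_h p̂_h = (2500·0.168 + 2650·0.561 + 400·0.711)/5550 = 0.39478
V̂(p̂_st) = Σ W_h² (1 − n_h/N_h) p̂_h(1−p̂_h)/(n_h−1):
  stratum A: (2500/5550)²·(1 − 250/2500)·0.168·0.832/249 = 0.000102511
  stratum B: (2650/5550)²·(1 − 164/2650)·0.561·0.439/163 = 0.000323148
  stratum C: (400/5550)²·(1 − 45/400)·0.711·0.289/44 = 2.15287e-05
V̂(p̂_st) = 0.000447187; SE = √V̂ = 0.0211468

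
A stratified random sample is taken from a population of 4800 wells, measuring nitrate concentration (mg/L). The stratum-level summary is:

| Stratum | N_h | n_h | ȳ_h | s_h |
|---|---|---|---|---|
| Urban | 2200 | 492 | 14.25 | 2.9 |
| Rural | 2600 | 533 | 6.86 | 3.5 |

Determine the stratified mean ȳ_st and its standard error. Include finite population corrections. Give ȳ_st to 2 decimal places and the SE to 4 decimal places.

ȳ_st = Σ W_h ȳ_h = (2200·14.25 + 2600·6.86)/4800 = 10.24708
V̂(ȳ_st) = Σ W_h² (1 − n_h/N_h) s_h²/n_h, with W_h = N_h/N and N = 4800:
  stratum Urban: (2200/4800)²·(1 − 492/2200)·2.9²/492 = 0.00278778
  stratum Rural: (2600/4800)²·(1 − 533/2600)·3.5²/533 = 0.00536093
V̂(ȳ_st) = 0.00814871
SE(ȳ_st) = √0.00814871 = 0.0902702

ȳ_st ≈ 10.25, SE ≈ 0.0903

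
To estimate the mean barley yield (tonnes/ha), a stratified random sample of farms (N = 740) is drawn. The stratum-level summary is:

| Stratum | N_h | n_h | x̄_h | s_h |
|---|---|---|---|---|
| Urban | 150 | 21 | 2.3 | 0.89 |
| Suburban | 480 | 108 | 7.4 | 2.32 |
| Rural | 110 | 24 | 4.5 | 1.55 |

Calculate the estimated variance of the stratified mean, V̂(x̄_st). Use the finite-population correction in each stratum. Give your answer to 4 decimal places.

V̂(x̄_st) ≈ 0.0193

V̂(x̄_st) = Σ W_h² (1 − n_h/N_h) s_h²/n_h, with W_h = N_h/N and N = 740:
  stratum Urban: (150/740)²·(1 − 21/150)·0.89²/21 = 0.00133284
  stratum Suburban: (480/740)²·(1 − 108/480)·2.32²/108 = 0.0162507
  stratum Rural: (110/740)²·(1 − 24/110)·1.55²/24 = 0.00172934
V̂(x̄_st) = 0.0193129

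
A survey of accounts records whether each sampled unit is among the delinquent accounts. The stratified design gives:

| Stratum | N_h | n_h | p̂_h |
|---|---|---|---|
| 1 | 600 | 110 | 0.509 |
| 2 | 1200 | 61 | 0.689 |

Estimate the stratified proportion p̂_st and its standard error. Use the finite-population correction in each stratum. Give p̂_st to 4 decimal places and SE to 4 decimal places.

N = 1800; stratum weights W_h = N_h/N.
p̂_st = Σ W_h p̂_h = (600·0.509 + 1200·0.689)/1800 = 0.62900
V̂(p̂_st) = Σ W_h² (1 − n_h/N_h) p̂_h(1−p̂_h)/(n_h−1):
  stratum 1: (600/1800)²·(1 − 110/600)·0.509·0.491/109 = 0.000208054
  stratum 2: (1200/1800)²·(1 − 61/1200)·0.689·0.311/60 = 0.00150657
V̂(p̂_st) = 0.00171462; SE = √V̂ = 0.041408

p̂_st ≈ 0.6290, SE ≈ 0.0414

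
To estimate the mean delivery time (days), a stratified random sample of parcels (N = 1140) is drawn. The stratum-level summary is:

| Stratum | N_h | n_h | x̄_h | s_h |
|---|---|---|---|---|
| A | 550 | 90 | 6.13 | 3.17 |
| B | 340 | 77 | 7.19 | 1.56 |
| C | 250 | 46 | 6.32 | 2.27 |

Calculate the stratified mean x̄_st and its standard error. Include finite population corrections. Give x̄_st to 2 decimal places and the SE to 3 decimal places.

x̄_st ≈ 6.49, SE ≈ 0.168

x̄_st = Σ W_h x̄_h = (550·6.13 + 340·7.19 + 250·6.32)/1140 = 6.48781
V̂(x̄_st) = Σ W_h² (1 − n_h/N_h) s_h²/n_h, with W_h = N_h/N and N = 1140:
  stratum A: (550/1140)²·(1 − 90/550)·3.17²/90 = 0.0217364
  stratum B: (340/1140)²·(1 − 77/340)·1.56²/77 = 0.00217462
  stratum C: (250/1140)²·(1 − 46/250)·2.27²/46 = 0.00439597
V̂(x̄_st) = 0.0283069
SE(x̄_st) = √0.0283069 = 0.168247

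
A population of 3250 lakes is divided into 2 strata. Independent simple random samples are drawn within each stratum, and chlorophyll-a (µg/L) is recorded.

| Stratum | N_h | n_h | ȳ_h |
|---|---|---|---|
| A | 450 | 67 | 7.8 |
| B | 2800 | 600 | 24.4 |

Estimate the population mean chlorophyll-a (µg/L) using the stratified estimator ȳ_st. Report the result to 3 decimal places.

N = Σ N_h = 3250. Stratum weights W_h = N_h/N.
ȳ_st = (450·7.8 + 2800·24.4) / 3250 = 22.10154

ȳ_st ≈ 22.102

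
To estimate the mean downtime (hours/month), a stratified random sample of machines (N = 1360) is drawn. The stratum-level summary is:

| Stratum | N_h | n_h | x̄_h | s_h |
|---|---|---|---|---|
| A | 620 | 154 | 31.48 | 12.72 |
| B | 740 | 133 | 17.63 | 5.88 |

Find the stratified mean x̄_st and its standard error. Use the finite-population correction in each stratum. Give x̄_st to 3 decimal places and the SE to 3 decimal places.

x̄_st = Σ W_h x̄_h = (620·31.48 + 740·17.63)/1360 = 23.94397
V̂(x̄_st) = Σ W_h² (1 − n_h/N_h) s_h²/n_h, with W_h = N_h/N and N = 1360:
  stratum A: (620/1360)²·(1 − 154/620)·12.72²/154 = 0.164117
  stratum B: (740/1360)²·(1 − 133/740)·5.88²/133 = 0.0631314
V̂(x̄_st) = 0.227248
SE(x̄_st) = √0.227248 = 0.476706

x̄_st ≈ 23.944, SE ≈ 0.477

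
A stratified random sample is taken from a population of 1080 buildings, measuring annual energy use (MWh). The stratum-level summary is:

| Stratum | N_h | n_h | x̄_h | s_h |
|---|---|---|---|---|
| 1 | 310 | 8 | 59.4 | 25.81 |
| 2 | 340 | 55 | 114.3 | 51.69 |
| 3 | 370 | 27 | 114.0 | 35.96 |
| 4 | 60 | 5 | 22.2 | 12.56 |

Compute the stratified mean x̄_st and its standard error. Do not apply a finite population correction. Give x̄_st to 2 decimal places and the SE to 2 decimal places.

x̄_st ≈ 93.32, SE ≈ 4.17

x̄_st = Σ W_h x̄_h = (310·59.4 + 340·114.3 + 370·114.0 + 60·22.2)/1080 = 93.32222
V̂(x̄_st) = Σ W_h² s_h²/n_h, with W_h = N_h/N and N = 1080:
  stratum 1: (310/1080)²·25.81²/8 = 6.8606
  stratum 2: (340/1080)²·51.69²/55 = 4.81461
  stratum 3: (370/1080)²·35.96²/27 = 5.62123
  stratum 4: (60/1080)²·12.56²/5 = 0.0973788
V̂(x̄_st) = 17.3938
SE(x̄_st) = √17.3938 = 4.17059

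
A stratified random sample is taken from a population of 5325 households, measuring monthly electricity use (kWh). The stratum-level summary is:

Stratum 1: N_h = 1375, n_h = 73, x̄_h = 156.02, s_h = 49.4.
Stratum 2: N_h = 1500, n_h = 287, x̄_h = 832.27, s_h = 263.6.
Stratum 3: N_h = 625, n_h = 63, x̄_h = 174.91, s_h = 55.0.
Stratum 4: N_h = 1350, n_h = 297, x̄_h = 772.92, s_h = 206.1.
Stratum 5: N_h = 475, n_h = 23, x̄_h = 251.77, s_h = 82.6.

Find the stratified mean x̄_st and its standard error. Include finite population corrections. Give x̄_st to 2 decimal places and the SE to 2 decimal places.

x̄_st ≈ 513.67, SE ≈ 5.26

x̄_st = Σ W_h x̄_h = (1375·156.02 + 1500·832.27 + 625·174.91 + 1350·772.92 + 475·251.77)/5325 = 513.66836
V̂(x̄_st) = Σ W_h² (1 − n_h/N_h) s_h²/n_h, with W_h = N_h/N and N = 5325:
  stratum 1: (1375/5325)²·(1 − 73/1375)·49.4²/73 = 2.1106
  stratum 2: (1500/5325)²·(1 − 287/1500)·263.6²/287 = 15.5354
  stratum 3: (625/5325)²·(1 − 63/625)·55.0²/63 = 0.594788
  stratum 4: (1350/5325)²·(1 − 297/1350)·206.1²/297 = 7.17005
  stratum 5: (475/5325)²·(1 − 23/475)·82.6²/23 = 2.24608
V̂(x̄_st) = 27.6569
SE(x̄_st) = √27.6569 = 5.25898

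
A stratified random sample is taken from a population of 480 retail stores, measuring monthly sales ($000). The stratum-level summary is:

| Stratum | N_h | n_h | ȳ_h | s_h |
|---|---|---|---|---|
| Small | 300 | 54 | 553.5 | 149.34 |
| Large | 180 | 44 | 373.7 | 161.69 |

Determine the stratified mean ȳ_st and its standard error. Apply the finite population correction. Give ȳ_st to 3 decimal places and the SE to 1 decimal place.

ȳ_st ≈ 486.075, SE ≈ 14.0

ȳ_st = Σ W_h ȳ_h = (300·553.5 + 180·373.7)/480 = 486.07500
V̂(ȳ_st) = Σ W_h² (1 − n_h/N_h) s_h²/n_h, with W_h = N_h/N and N = 480:
  stratum Small: (300/480)²·(1 − 54/300)·149.34²/54 = 132.292
  stratum Large: (180/480)²·(1 − 44/180)·161.69²/44 = 63.131
V̂(ȳ_st) = 195.423
SE(ȳ_st) = √195.423 = 13.9794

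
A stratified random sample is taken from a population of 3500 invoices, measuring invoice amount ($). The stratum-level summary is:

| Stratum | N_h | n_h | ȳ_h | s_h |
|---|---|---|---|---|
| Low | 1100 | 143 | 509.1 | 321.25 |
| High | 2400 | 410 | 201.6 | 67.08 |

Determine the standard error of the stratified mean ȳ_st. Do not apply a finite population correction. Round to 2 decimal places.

SE(ȳ_st) ≈ 8.74

V̂(ȳ_st) = Σ W_h² s_h²/n_h, with W_h = N_h/N and N = 3500:
  stratum Low: (1100/3500)²·321.25²/143 = 71.2852
  stratum High: (2400/3500)²·67.08²/410 = 5.16046
V̂(ȳ_st) = 76.4457
SE(ȳ_st) = √76.4457 = 8.74332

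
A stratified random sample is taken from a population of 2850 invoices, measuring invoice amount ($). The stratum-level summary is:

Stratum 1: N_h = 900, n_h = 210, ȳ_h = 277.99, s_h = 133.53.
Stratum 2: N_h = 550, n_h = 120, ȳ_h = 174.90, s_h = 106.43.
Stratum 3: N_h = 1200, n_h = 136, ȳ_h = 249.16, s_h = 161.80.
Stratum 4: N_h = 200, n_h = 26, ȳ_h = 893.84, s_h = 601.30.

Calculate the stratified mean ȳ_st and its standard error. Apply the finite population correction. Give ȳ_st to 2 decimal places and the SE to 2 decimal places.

ȳ_st ≈ 289.17, SE ≈ 9.95

ȳ_st = Σ W_h ȳ_h = (900·277.99 + 550·174.90 + 1200·249.16 + 200·893.84)/2850 = 289.17404
V̂(ȳ_st) = Σ W_h² (1 − n_h/N_h) s_h²/n_h, with W_h = N_h/N and N = 2850:
  stratum 1: (900/2850)²·(1 − 210/900)·133.53²/210 = 6.49143
  stratum 2: (550/2850)²·(1 − 120/550)·106.43²/120 = 2.74845
  stratum 3: (1200/2850)²·(1 − 136/1200)·161.80²/136 = 30.2588
  stratum 4: (200/2850)²·(1 − 26/200)·601.30²/26 = 59.5797
V̂(ȳ_st) = 99.0784
SE(ȳ_st) = √99.0784 = 9.95381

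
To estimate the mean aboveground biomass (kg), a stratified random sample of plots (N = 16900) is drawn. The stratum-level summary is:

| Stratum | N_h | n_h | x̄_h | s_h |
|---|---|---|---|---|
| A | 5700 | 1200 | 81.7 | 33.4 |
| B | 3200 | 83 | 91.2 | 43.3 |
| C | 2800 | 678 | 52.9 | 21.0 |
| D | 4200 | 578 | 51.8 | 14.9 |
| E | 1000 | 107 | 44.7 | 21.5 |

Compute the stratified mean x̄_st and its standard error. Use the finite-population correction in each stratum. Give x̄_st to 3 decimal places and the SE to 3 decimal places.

x̄_st ≈ 69.107, SE ≈ 0.959

x̄_st = Σ W_h x̄_h = (5700·81.7 + 3200·91.2 + 2800·52.9 + 4200·51.8 + 1000·44.7)/16900 = 69.10710
V̂(x̄_st) = Σ W_h² (1 − n_h/N_h) s_h²/n_h, with W_h = N_h/N and N = 16900:
  stratum A: (5700/16900)²·(1 − 1200/5700)·33.4²/1200 = 0.0834883
  stratum B: (3200/16900)²·(1 − 83/3200)·43.3²/83 = 0.78888
  stratum C: (2800/16900)²·(1 − 678/2800)·21.0²/678 = 0.0135313
  stratum D: (4200/16900)²·(1 − 578/4200)·14.9²/578 = 0.0204583
  stratum E: (1000/16900)²·(1 − 107/1000)·21.5²/107 = 0.0135074
V̂(x̄_st) = 0.919865
SE(x̄_st) = √0.919865 = 0.959096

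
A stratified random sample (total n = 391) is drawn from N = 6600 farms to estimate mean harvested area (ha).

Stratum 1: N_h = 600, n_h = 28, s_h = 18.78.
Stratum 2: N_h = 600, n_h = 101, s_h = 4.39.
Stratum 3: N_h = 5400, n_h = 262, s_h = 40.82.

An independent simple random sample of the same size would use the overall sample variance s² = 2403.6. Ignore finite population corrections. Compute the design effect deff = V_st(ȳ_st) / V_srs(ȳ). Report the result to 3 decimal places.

V̂(ȳ_st) = Σ W_h² s_h²/n_h, with W_h = N_h/N and N = 6600:
  stratum 1: (600/6600)²·18.78²/28 = 0.104099
  stratum 2: (600/6600)²·4.39²/101 = 0.00157697
  stratum 3: (5400/6600)²·40.82²/262 = 4.2574
V_st = 4.36308
V_srs = s²/n = 2403.6/391 = 6.14731
deff = V_st / V_srs = 4.36308/6.14731 = 0.7098

deff ≈ 0.710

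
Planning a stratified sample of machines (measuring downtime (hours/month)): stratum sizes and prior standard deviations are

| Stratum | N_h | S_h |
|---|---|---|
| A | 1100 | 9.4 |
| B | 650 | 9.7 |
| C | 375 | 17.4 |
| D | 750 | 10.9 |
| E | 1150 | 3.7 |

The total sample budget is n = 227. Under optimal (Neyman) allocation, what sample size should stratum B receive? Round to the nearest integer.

40

Neyman allocation: n_h = n · N_h S_h / Σ N_i S_i, with n = 227.
  stratum A: N_h·S_h = 1100·9.4 = 10340.00
  stratum B: N_h·S_h = 650·9.7 = 6305.00
  stratum C: N_h·S_h = 375·17.4 = 6525.00
  stratum D: N_h·S_h = 750·10.9 = 8175.00
  stratum E: N_h·S_h = 1150·3.7 = 4255.00
Σ N_h S_h = 35600.00
n for stratum B = 227·6305.00/35600.00 = 40.203 → 40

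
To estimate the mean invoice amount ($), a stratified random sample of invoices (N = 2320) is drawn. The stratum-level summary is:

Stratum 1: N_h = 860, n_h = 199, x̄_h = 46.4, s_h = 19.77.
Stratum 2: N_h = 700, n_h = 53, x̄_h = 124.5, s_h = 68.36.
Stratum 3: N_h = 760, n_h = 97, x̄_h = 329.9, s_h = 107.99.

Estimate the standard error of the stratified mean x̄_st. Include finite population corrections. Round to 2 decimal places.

V̂(x̄_st) = Σ W_h² (1 − n_h/N_h) s_h²/n_h, with W_h = N_h/N and N = 2320:
  stratum 1: (860/2320)²·(1 − 199/860)·19.77²/199 = 0.207436
  stratum 2: (700/2320)²·(1 − 53/700)·68.36²/53 = 7.41916
  stratum 3: (760/2320)²·(1 − 97/760)·107.99²/97 = 11.255
V̂(x̄_st) = 18.8816
SE(x̄_st) = √18.8816 = 4.3453

SE(x̄_st) ≈ 4.35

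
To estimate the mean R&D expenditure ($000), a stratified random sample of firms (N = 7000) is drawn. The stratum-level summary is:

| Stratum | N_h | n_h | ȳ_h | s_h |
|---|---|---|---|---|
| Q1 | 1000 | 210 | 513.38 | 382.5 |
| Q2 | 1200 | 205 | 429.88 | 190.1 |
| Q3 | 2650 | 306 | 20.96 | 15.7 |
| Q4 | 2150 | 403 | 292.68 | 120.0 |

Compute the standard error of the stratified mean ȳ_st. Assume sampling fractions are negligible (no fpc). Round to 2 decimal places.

SE(ȳ_st) ≈ 4.78

V̂(ȳ_st) = Σ W_h² s_h²/n_h, with W_h = N_h/N and N = 7000:
  stratum Q1: (1000/7000)²·382.5²/210 = 14.2183
  stratum Q2: (1200/7000)²·190.1²/205 = 5.18056
  stratum Q3: (2650/7000)²·15.7²/306 = 0.115445
  stratum Q4: (2150/7000)²·120.0²/403 = 3.37084
V̂(ȳ_st) = 22.8851
SE(ȳ_st) = √22.8851 = 4.78384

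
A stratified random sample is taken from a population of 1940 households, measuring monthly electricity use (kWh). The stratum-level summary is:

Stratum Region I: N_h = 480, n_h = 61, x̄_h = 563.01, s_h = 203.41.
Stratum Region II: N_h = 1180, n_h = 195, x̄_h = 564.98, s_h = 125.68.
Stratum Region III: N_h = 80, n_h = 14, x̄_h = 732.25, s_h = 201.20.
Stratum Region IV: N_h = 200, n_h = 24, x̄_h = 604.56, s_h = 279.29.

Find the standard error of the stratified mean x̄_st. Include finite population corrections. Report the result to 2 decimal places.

SE(x̄_st) ≈ 9.78

V̂(x̄_st) = Σ W_h² (1 − n_h/N_h) s_h²/n_h, with W_h = N_h/N and N = 1940:
  stratum Region I: (480/1940)²·(1 − 61/480)·203.41²/61 = 36.2465
  stratum Region II: (1180/1940)²·(1 − 195/1180)·125.68²/195 = 25.0157
  stratum Region III: (80/1940)²·(1 − 14/80)·201.20²/14 = 4.05656
  stratum Region IV: (200/1940)²·(1 − 24/200)·279.29²/24 = 30.3976
V̂(x̄_st) = 95.7164
SE(x̄_st) = √95.7164 = 9.78347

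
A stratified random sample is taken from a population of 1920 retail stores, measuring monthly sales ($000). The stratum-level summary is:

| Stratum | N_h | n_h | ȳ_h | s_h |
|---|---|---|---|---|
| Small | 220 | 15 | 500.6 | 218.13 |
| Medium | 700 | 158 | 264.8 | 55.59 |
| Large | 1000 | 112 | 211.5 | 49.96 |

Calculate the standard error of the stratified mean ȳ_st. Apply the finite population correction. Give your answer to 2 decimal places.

V̂(ȳ_st) = Σ W_h² (1 − n_h/N_h) s_h²/n_h, with W_h = N_h/N and N = 1920:
  stratum Small: (220/1920)²·(1 − 15/220)·218.13²/15 = 38.8073
  stratum Medium: (700/1920)²·(1 − 158/700)·55.59²/158 = 2.01294
  stratum Large: (1000/1920)²·(1 − 112/1000)·49.96²/112 = 5.36831
V̂(ȳ_st) = 46.1886
SE(ȳ_st) = √46.1886 = 6.79622

SE(ȳ_st) ≈ 6.80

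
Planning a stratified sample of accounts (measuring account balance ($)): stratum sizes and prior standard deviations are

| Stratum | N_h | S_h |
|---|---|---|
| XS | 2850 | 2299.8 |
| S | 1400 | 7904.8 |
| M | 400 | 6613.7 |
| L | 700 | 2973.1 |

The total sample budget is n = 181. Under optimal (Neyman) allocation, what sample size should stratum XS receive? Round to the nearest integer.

Neyman allocation: n_h = n · N_h S_h / Σ N_i S_i, with n = 181.
  stratum XS: N_h·S_h = 2850·2299.8 = 6554430.00
  stratum S: N_h·S_h = 1400·7904.8 = 11066720.00
  stratum M: N_h·S_h = 400·6613.7 = 2645480.00
  stratum L: N_h·S_h = 700·2973.1 = 2081170.00
Σ N_h S_h = 22347800.00
n for stratum XS = 181·6554430.00/22347800.00 = 53.086 → 53

53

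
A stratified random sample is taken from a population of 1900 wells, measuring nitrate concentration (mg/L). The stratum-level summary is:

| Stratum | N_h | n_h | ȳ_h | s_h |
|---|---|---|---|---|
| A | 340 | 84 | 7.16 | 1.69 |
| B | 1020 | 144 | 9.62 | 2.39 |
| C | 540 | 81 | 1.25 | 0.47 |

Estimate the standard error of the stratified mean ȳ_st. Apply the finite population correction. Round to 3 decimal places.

SE(ȳ_st) ≈ 0.104

V̂(ȳ_st) = Σ W_h² (1 − n_h/N_h) s_h²/n_h, with W_h = N_h/N and N = 1900:
  stratum A: (340/1900)²·(1 − 84/340)·1.69²/84 = 0.000819796
  stratum B: (1020/1900)²·(1 − 144/1020)·2.39²/144 = 0.00981817
  stratum C: (540/1900)²·(1 − 81/540)·0.47²/81 = 0.000187245
V̂(ȳ_st) = 0.0108252
SE(ȳ_st) = √0.0108252 = 0.104044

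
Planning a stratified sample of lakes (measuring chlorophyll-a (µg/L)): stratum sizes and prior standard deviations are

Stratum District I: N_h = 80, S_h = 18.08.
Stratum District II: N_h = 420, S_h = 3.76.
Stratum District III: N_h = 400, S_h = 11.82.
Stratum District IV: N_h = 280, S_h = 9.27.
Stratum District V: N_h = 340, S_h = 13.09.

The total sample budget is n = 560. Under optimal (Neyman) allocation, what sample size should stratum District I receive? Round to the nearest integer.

55

Neyman allocation: n_h = n · N_h S_h / Σ N_i S_i, with n = 560.
  stratum District I: N_h·S_h = 80·18.08 = 1446.40
  stratum District II: N_h·S_h = 420·3.76 = 1579.20
  stratum District III: N_h·S_h = 400·11.82 = 4728.00
  stratum District IV: N_h·S_h = 280·9.27 = 2595.60
  stratum District V: N_h·S_h = 340·13.09 = 4450.60
Σ N_h S_h = 14799.80
n for stratum District I = 560·1446.40/14799.80 = 54.729 → 55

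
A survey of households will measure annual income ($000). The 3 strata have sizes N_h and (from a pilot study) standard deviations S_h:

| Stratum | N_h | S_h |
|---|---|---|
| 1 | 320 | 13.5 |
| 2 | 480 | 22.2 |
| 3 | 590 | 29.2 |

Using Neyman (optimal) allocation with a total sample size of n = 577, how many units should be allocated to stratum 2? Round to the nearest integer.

191

Neyman allocation: n_h = n · N_h S_h / Σ N_i S_i, with n = 577.
  stratum 1: N_h·S_h = 320·13.5 = 4320.00
  stratum 2: N_h·S_h = 480·22.2 = 10656.00
  stratum 3: N_h·S_h = 590·29.2 = 17228.00
Σ N_h S_h = 32204.00
n for stratum 2 = 577·10656.00/32204.00 = 190.924 → 191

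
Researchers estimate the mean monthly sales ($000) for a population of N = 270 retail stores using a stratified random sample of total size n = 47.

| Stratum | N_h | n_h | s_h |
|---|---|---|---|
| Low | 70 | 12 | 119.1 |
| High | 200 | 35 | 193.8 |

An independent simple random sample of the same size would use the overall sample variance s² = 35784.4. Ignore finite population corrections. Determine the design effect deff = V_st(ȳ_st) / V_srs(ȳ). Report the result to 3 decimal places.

V̂(ȳ_st) = Σ W_h² s_h²/n_h, with W_h = N_h/N and N = 270:
  stratum Low: (70/270)²·119.1²/12 = 79.4531
  stratum High: (200/270)²·193.8²/35 = 588.806
V_st = 668.259
V_srs = s²/n = 35784.4/47 = 761.37
deff = V_st / V_srs = 668.259/761.37 = 0.8777

deff ≈ 0.878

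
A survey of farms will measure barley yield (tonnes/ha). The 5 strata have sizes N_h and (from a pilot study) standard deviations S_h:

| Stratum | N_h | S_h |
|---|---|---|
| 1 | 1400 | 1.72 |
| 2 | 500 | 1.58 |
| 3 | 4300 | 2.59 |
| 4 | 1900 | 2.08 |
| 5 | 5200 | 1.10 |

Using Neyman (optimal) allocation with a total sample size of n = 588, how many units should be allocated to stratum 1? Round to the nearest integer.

Neyman allocation: n_h = n · N_h S_h / Σ N_i S_i, with n = 588.
  stratum 1: N_h·S_h = 1400·1.72 = 2408.00
  stratum 2: N_h·S_h = 500·1.58 = 790.00
  stratum 3: N_h·S_h = 4300·2.59 = 11137.00
  stratum 4: N_h·S_h = 1900·2.08 = 3952.00
  stratum 5: N_h·S_h = 5200·1.10 = 5720.00
Σ N_h S_h = 24007.00
n for stratum 1 = 588·2408.00/24007.00 = 58.979 → 59

59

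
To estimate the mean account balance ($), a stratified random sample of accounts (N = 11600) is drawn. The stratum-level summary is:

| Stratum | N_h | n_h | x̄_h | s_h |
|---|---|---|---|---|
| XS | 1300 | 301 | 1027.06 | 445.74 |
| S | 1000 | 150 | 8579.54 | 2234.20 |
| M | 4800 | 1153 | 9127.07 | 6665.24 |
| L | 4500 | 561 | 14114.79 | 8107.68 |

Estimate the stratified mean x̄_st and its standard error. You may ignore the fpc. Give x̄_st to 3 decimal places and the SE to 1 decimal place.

x̄_st ≈ 10107.001, SE ≈ 156.5

x̄_st = Σ W_h x̄_h = (1300·1027.06 + 1000·8579.54 + 4800·9127.07 + 4500·14114.79)/11600 = 10107.00078
V̂(x̄_st) = Σ W_h² s_h²/n_h, with W_h = N_h/N and N = 11600:
  stratum XS: (1300/11600)²·445.74²/301 = 8.29025
  stratum S: (1000/11600)²·2234.20²/150 = 247.307
  stratum M: (4800/11600)²·6665.24²/1153 = 6597.34
  stratum L: (4500/11600)²·8107.68²/561 = 17633.5
V̂(x̄_st) = 24486.5
SE(x̄_st) = √24486.5 = 156.482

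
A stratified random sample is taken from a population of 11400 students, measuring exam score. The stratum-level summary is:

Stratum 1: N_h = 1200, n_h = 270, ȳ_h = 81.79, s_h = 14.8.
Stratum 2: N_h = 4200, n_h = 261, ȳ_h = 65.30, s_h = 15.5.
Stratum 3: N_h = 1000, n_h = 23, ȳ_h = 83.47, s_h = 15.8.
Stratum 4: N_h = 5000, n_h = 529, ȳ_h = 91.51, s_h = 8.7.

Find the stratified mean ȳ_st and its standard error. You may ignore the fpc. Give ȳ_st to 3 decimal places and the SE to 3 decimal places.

ȳ_st = Σ W_h ȳ_h = (1200·81.79 + 4200·65.30 + 1000·83.47 + 5000·91.51)/11400 = 80.12526
V̂(ȳ_st) = Σ W_h² s_h²/n_h, with W_h = N_h/N and N = 11400:
  stratum 1: (1200/11400)²·14.8²/270 = 0.00898902
  stratum 2: (4200/11400)²·15.5²/261 = 0.124943
  stratum 3: (1000/11400)²·15.8²/23 = 0.0835173
  stratum 4: (5000/11400)²·8.7²/529 = 0.0275241
V̂(ȳ_st) = 0.244973
SE(ȳ_st) = √0.244973 = 0.494948

ȳ_st ≈ 80.125, SE ≈ 0.495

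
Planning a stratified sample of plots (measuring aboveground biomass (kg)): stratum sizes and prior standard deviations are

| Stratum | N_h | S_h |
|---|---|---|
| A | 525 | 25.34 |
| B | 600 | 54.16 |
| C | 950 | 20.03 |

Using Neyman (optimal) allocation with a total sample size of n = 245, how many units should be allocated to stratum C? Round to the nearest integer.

Neyman allocation: n_h = n · N_h S_h / Σ N_i S_i, with n = 245.
  stratum A: N_h·S_h = 525·25.34 = 13303.50
  stratum B: N_h·S_h = 600·54.16 = 32496.00
  stratum C: N_h·S_h = 950·20.03 = 19028.50
Σ N_h S_h = 64828.00
n for stratum C = 245·19028.50/64828.00 = 71.913 → 72

72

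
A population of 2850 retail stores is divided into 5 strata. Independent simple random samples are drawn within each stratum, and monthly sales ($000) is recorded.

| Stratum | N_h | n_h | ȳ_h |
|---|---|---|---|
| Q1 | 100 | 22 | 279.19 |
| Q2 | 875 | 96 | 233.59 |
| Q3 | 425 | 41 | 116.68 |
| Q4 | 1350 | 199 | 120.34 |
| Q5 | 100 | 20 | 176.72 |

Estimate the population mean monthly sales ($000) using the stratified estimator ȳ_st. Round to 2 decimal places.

ȳ_st ≈ 162.12

N = Σ N_h = 2850. Stratum weights W_h = N_h/N.
ȳ_st = (100·279.19 + 875·233.59 + 425·116.68 + 1350·120.34 + 100·176.72) / 2850 = 162.1159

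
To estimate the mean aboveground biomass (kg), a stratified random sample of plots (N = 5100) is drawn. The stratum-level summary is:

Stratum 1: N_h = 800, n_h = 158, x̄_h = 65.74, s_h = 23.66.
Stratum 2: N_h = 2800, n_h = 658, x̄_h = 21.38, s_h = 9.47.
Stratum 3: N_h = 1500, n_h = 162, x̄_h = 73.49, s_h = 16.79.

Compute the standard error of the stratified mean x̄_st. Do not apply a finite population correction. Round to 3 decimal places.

V̂(x̄_st) = Σ W_h² s_h²/n_h, with W_h = N_h/N and N = 5100:
  stratum 1: (800/5100)²·23.66²/158 = 0.087179
  stratum 2: (2800/5100)²·9.47²/658 = 0.0410818
  stratum 3: (1500/5100)²·16.79²/162 = 0.150532
V̂(x̄_st) = 0.278793
SE(x̄_st) = √0.278793 = 0.528008

SE(x̄_st) ≈ 0.528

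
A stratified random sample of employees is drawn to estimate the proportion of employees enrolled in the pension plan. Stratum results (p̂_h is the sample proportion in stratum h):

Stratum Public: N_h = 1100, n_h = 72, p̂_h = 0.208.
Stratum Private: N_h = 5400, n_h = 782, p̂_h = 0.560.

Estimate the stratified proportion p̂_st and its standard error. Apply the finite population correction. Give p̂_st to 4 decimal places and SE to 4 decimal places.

p̂_st ≈ 0.5004, SE ≈ 0.0158

N = 6500; stratum weights W_h = N_h/N.
p̂_st = Σ W_h p̂_h = (1100·0.208 + 5400·0.560)/6500 = 0.50043
V̂(p̂_st) = Σ W_h² (1 − n_h/N_h) p̂_h(1−p̂_h)/(n_h−1):
  stratum Public: (1100/6500)²·(1 − 72/1100)·0.208·0.792/71 = 6.20997e-05
  stratum Private: (5400/6500)²·(1 − 782/5400)·0.560·0.440/781 = 0.000186213
V̂(p̂_st) = 0.000248313; SE = √V̂ = 0.0157579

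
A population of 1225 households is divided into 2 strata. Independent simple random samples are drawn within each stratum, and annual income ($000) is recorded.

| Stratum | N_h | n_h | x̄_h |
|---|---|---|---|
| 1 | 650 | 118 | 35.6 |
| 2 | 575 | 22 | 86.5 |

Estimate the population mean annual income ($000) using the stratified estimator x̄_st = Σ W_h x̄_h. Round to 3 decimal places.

N = Σ N_h = 1225. Stratum weights W_h = N_h/N.
x̄_st = (650·35.6 + 575·86.5) / 1225 = 59.49184

x̄_st ≈ 59.492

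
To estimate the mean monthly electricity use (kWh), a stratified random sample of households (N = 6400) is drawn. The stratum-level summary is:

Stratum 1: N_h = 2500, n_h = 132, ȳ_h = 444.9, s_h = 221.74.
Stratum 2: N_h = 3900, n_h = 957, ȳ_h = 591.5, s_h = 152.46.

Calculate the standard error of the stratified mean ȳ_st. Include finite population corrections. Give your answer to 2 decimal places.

SE(ȳ_st) ≈ 7.79

V̂(ȳ_st) = Σ W_h² (1 − n_h/N_h) s_h²/n_h, with W_h = N_h/N and N = 6400:
  stratum 1: (2500/6400)²·(1 − 132/2500)·221.74²/132 = 53.8364
  stratum 2: (3900/6400)²·(1 − 957/3900)·152.46²/957 = 6.80604
V̂(ȳ_st) = 60.6424
SE(ȳ_st) = √60.6424 = 7.78733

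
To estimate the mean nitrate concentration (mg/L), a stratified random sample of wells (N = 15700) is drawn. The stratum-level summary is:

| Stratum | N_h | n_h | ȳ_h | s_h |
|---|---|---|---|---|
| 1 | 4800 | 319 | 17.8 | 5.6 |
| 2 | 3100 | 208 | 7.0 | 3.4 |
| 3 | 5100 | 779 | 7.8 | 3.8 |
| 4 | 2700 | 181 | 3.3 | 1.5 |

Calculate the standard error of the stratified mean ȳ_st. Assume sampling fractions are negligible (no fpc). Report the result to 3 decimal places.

SE(ȳ_st) ≈ 0.117

V̂(ȳ_st) = Σ W_h² s_h²/n_h, with W_h = N_h/N and N = 15700:
  stratum 1: (4800/15700)²·5.6²/319 = 0.00918901
  stratum 2: (3100/15700)²·3.4²/208 = 0.0021668
  stratum 3: (5100/15700)²·3.8²/779 = 0.00195601
  stratum 4: (2700/15700)²·1.5²/181 = 0.000367648
V̂(ȳ_st) = 0.0136795
SE(ȳ_st) = √0.0136795 = 0.116959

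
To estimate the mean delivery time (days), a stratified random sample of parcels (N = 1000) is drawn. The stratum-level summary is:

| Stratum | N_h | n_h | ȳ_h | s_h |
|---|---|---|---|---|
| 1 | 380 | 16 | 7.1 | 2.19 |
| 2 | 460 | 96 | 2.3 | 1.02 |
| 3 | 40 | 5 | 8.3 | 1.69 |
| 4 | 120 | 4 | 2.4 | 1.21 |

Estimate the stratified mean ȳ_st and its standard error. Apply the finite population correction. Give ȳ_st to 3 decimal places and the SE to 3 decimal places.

ȳ_st = Σ W_h ȳ_h = (380·7.1 + 460·2.3 + 40·8.3 + 120·2.4)/1000 = 4.37600
V̂(ȳ_st) = Σ W_h² (1 − n_h/N_h) s_h²/n_h, with W_h = N_h/N and N = 1000:
  stratum 1: (380/1000)²·(1 − 16/380)·2.19²/16 = 0.0414623
  stratum 2: (460/1000)²·(1 − 96/460)·1.02²/96 = 0.00181463
  stratum 3: (40/1000)²·(1 − 5/40)·1.69²/5 = 0.000799708
  stratum 4: (120/1000)²·(1 − 4/120)·1.21²/4 = 0.00509507
V̂(ȳ_st) = 0.0491717
SE(ȳ_st) = √0.0491717 = 0.221747

ȳ_st ≈ 4.376, SE ≈ 0.222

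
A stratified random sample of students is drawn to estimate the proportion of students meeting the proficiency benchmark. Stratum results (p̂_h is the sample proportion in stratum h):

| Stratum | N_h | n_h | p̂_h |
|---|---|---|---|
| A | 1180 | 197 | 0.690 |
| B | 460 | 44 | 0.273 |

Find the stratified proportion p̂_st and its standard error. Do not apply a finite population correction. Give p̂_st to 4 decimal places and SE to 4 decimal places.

p̂_st ≈ 0.5730, SE ≈ 0.0305

N = 1640; stratum weights W_h = N_h/N.
p̂_st = Σ W_h p̂_h = (1180·0.690 + 460·0.273)/1640 = 0.57304
V̂(p̂_st) = Σ W_h² p̂_h(1−p̂_h)/(n_h−1):
  stratum A: (1180/1640)²·0.690·0.310/196 = 0.000564977
  stratum B: (460/1640)²·0.273·0.727/43 = 0.000363125
V̂(p̂_st) = 0.000928103; SE = √V̂ = 0.0304648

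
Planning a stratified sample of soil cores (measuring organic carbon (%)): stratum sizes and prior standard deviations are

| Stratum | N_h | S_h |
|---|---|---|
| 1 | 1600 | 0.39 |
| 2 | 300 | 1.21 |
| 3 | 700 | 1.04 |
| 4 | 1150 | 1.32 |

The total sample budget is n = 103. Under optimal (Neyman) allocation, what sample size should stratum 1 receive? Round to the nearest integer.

Neyman allocation: n_h = n · N_h S_h / Σ N_i S_i, with n = 103.
  stratum 1: N_h·S_h = 1600·0.39 = 624.00
  stratum 2: N_h·S_h = 300·1.21 = 363.00
  stratum 3: N_h·S_h = 700·1.04 = 728.00
  stratum 4: N_h·S_h = 1150·1.32 = 1518.00
Σ N_h S_h = 3233.00
n for stratum 1 = 103·624.00/3233.00 = 19.880 → 20

20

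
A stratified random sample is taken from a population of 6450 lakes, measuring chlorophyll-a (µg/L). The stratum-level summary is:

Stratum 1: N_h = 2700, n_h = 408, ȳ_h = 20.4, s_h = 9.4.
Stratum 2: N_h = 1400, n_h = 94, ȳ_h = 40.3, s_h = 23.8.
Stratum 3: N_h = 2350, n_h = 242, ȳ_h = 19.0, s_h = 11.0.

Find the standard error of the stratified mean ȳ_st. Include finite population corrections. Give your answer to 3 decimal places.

V̂(ȳ_st) = Σ W_h² (1 − n_h/N_h) s_h²/n_h, with W_h = N_h/N and N = 6450:
  stratum 1: (2700/6450)²·(1 − 408/2700)·9.4²/408 = 0.0322147
  stratum 2: (1400/6450)²·(1 − 94/1400)·23.8²/94 = 0.264837
  stratum 3: (2350/6450)²·(1 − 242/2350)·11.0²/242 = 0.0595373
V̂(ȳ_st) = 0.356589
SE(ȳ_st) = √0.356589 = 0.59715

SE(ȳ_st) ≈ 0.597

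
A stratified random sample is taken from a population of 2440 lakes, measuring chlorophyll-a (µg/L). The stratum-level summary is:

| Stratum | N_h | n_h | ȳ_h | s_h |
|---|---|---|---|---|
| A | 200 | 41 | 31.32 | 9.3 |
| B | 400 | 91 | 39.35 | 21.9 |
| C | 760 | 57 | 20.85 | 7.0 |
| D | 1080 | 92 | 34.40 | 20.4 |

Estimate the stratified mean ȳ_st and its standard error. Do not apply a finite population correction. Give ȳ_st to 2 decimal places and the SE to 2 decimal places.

ȳ_st ≈ 30.74, SE ≈ 1.06

ȳ_st = Σ W_h ȳ_h = (200·31.32 + 400·39.35 + 760·20.85 + 1080·34.40)/2440 = 30.73852
V̂(ȳ_st) = Σ W_h² s_h²/n_h, with W_h = N_h/N and N = 2440:
  stratum A: (200/2440)²·9.3²/41 = 0.014173
  stratum B: (400/2440)²·21.9²/91 = 0.14164
  stratum C: (760/2440)²·7.0²/57 = 0.0834005
  stratum D: (1080/2440)²·20.4²/92 = 0.886218
V̂(ȳ_st) = 1.12543
SE(ȳ_st) = √1.12543 = 1.06086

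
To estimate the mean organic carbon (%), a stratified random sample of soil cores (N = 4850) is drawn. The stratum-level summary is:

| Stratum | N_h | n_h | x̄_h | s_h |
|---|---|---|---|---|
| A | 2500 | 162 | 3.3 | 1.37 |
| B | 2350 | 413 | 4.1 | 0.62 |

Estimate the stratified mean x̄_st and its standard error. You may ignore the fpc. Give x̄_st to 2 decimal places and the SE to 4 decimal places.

x̄_st = Σ W_h x̄_h = (2500·3.3 + 2350·4.1)/4850 = 3.68763
V̂(x̄_st) = Σ W_h² s_h²/n_h, with W_h = N_h/N and N = 4850:
  stratum A: (2500/4850)²·1.37²/162 = 0.00307838
  stratum B: (2350/4850)²·0.62²/413 = 0.000218517
V̂(x̄_st) = 0.0032969
SE(x̄_st) = √0.0032969 = 0.0574186

x̄_st ≈ 3.69, SE ≈ 0.0574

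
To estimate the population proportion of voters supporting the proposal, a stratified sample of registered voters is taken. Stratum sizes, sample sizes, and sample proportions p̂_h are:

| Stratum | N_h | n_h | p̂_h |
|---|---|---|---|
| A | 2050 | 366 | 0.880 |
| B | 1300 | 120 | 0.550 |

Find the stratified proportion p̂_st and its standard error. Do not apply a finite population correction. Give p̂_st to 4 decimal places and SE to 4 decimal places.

N = 3350; stratum weights W_h = N_h/N.
p̂_st = Σ W_h p̂_h = (2050·0.880 + 1300·0.550)/3350 = 0.75194
V̂(p̂_st) = Σ W_h² p̂_h(1−p̂_h)/(n_h−1):
  stratum A: (2050/3350)²·0.880·0.120/365 = 0.00010834
  stratum B: (1300/3350)²·0.550·0.450/119 = 0.000313203
V̂(p̂_st) = 0.000421543; SE = √V̂ = 0.0205315

p̂_st ≈ 0.7519, SE ≈ 0.0205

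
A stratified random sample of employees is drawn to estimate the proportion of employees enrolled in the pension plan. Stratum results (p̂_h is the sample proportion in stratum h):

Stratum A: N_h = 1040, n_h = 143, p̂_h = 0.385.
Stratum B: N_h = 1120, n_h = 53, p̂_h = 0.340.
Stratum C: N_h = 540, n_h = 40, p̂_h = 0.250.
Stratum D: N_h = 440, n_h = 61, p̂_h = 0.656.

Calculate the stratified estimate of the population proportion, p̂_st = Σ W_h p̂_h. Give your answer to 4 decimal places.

N = 3140; stratum weights W_h = N_h/N.
p̂_st = Σ W_h p̂_h = (1040·0.385 + 1120·0.340 + 540·0.250 + 440·0.656)/3140 = 0.38371

p̂_st ≈ 0.3837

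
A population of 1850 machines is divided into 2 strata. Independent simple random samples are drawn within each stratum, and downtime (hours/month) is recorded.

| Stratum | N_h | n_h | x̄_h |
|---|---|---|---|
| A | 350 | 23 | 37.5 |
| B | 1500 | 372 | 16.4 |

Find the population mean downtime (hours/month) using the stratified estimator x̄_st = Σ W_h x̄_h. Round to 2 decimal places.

x̄_st ≈ 20.39

N = Σ N_h = 1850. Stratum weights W_h = N_h/N.
x̄_st = (350·37.5 + 1500·16.4) / 1850 = 20.3919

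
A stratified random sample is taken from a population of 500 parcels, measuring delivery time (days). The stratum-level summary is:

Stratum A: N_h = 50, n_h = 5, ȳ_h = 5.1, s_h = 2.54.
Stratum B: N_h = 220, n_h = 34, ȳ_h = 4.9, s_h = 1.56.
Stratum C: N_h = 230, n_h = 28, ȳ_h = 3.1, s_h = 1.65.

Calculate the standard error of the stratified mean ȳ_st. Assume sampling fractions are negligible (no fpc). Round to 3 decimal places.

SE(ȳ_st) ≈ 0.218

V̂(ȳ_st) = Σ W_h² s_h²/n_h, with W_h = N_h/N and N = 500:
  stratum A: (50/500)²·2.54²/5 = 0.0129032
  stratum B: (220/500)²·1.56²/34 = 0.0138572
  stratum C: (230/500)²·1.65²/28 = 0.0205743
V̂(ȳ_st) = 0.0473347
SE(ȳ_st) = √0.0473347 = 0.217565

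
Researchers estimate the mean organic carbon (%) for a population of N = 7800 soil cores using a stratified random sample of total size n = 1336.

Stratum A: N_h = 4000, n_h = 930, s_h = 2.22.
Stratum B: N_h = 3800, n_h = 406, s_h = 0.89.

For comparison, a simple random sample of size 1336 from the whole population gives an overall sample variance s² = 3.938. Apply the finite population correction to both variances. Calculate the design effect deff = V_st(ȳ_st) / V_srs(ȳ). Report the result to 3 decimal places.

deff ≈ 0.607

V̂(ȳ_st) = Σ W_h² (1 − n_h/N_h) s_h²/n_h, with W_h = N_h/N and N = 7800:
  stratum A: (4000/7800)²·(1 − 930/4000)·2.22²/930 = 0.00106963
  stratum B: (3800/7800)²·(1 − 406/3800)·0.89²/406 = 0.000413581
V_st = 0.00148321
V_srs = (1 − 1336/7800)·3.938/1336 = 0.00244273
deff = V_st / V_srs = 0.00148321/0.00244273 = 0.6072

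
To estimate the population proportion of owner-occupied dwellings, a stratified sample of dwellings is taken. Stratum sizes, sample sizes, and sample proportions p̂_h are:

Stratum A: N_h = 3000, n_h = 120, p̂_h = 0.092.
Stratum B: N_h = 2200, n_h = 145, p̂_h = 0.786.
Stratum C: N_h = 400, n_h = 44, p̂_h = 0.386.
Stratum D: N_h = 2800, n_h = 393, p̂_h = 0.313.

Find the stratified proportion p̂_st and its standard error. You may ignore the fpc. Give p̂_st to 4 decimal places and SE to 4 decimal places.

N = 8400; stratum weights W_h = N_h/N.
p̂_st = Σ W_h p̂_h = (3000·0.092 + 2200·0.786 + 400·0.386 + 2800·0.313)/8400 = 0.36143
V̂(p̂_st) = Σ W_h² p̂_h(1−p̂_h)/(n_h−1):
  stratum A: (3000/8400)²·0.092·0.908/119 = 8.95387e-05
  stratum B: (2200/8400)²·0.786·0.214/144 = 8.01236e-05
  stratum C: (400/8400)²·0.386·0.614/43 = 1.24982e-05
  stratum D: (2800/8400)²·0.313·0.687/392 = 6.09498e-05
V̂(p̂_st) = 0.00024311; SE = √V̂ = 0.015592

p̂_st ≈ 0.3614, SE ≈ 0.0156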